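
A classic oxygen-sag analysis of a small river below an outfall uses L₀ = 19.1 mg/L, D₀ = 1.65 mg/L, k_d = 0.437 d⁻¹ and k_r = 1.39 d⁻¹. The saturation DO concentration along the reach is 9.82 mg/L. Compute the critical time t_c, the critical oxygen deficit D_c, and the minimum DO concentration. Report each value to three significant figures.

At the critical point dD/dt = 0, so k_d L₀ e^(−k_d t) = k_r D. Substituting D(t) from the Streeter–Phelps equation and solving for t gives
t_c = ln[(k_r/k_d)(1 − D₀(k_r−k_d)/(k_d L₀))] / (k_r−k_d).
Here k_r−k_d = 0.9530 d⁻¹ and 1 − D₀(k_r−k_d)/(k_d L₀) = 1 − 1.65×0.9530/(0.437×19.1) = 0.8116, so
t_c = ln(3.181 × 0.8116) / 0.9530 = 0.9484 / 0.9530 = 0.9952 d.
D_c = (k_d/k_r) L₀ e^(−k_d t_c) = (0.437/1.39) × 19.1 × e^(−0.437×0.9952) = 0.3144 × 19.1 × 0.6473 = 3.887 mg/L.
Minimum DO = C_s − D_c = 9.82 − 3.887 = 5.933 mg/L.

t_c ≈ 0.995 d; D_c ≈ 3.89 mg/L; min DO ≈ 5.93 mg/L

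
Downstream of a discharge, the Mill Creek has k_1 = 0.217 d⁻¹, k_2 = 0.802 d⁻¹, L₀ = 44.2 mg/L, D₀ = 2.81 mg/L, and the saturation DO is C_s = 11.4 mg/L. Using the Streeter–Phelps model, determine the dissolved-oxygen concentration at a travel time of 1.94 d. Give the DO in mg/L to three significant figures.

k_1 L₀/(k_2−k_1) = 0.217×44.2/(0.802−0.217) = 9.591/0.5850 = 16.40 mg/L.
e^(−k_1 t) = e^(−0.217×1.940) = 0.6564; e^(−k_2 t) = e^(−0.802×1.940) = 0.2110.
D = 16.40 × (0.6564 − 0.2110) + 2.81 × 0.2110 = 7.303 + 0.5929 = 7.895 mg/L.
DO = C_s − D = 11.4 − 7.895 = 3.505 mg/L.

DO ≈ 3.50 mg/L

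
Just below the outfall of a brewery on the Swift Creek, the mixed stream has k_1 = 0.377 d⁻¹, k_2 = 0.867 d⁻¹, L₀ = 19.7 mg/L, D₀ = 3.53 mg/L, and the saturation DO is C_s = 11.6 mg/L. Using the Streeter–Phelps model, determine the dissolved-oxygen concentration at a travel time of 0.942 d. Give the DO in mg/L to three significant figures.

DO ≈ 6.11 mg/L

k_1 L₀/(k_2−k_1) = 0.377×19.7/(0.867−0.377) = 7.427/0.4900 = 15.16 mg/L.
e^(−k_1 t) = e^(−0.377×0.9420) = 0.7011; e^(−k_2 t) = e^(−0.867×0.9420) = 0.4419.
D = 15.16 × (0.7011 − 0.4419) + 3.53 × 0.4419 = 3.929 + 1.560 = 5.488 mg/L.
DO = C_s − D = 11.6 − 5.488 = 6.112 mg/L.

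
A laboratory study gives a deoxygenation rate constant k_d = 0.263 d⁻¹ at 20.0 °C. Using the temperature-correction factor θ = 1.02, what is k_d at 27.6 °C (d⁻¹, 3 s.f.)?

k_d ≈ 0.306 d⁻¹

k_d(T₂) = k_d(T₁) · θ^(T₂−T₁) = 0.263 × 1.02^(27.6−20.0)
= 0.263 × 1.02^7.60 = 0.263 × 1.162 = 0.3057 d⁻¹.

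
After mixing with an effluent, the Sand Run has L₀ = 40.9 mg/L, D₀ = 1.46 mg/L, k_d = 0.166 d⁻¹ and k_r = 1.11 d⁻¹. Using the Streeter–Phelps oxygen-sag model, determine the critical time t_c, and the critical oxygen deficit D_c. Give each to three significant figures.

t_c ≈ 1.77 d; D_c ≈ 4.56 mg/L

t_c = [1/(k_r−k_d)] ln[(k_r/k_d)(1 − D₀(k_r−k_d)/(k_d L₀))]
= [1/(1.11−0.166)] ln[(1.11/0.166)(1 − 1.46×0.9440/(0.166×40.9))]
= (1/0.9440) ln[6.687 × 0.7970] = 1.059 × ln(5.329) = 1.059 × 1.673 = 1.772 d.
D_c = (k_d/k_r) L₀ e^(−k_d t_c) = (0.166/1.11) × 40.9 × e^(−0.166×1.772) = 0.1495 × 40.9 × 0.7451 = 4.557 mg/L.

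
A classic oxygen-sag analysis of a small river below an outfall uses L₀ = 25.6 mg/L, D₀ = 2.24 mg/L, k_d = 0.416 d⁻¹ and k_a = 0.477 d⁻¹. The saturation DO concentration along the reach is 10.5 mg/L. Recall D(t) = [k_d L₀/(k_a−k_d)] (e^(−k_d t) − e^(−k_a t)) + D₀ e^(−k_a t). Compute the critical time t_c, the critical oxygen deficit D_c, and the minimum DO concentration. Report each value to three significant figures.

t_c ≈ 2.03 d; D_c ≈ 9.59 mg/L; min DO ≈ 0.910 mg/L

At the critical point dD/dt = 0, so k_d L₀ e^(−k_d t) = k_a D. Substituting D(t) from the Streeter–Phelps equation and solving for t gives
t_c = ln[(k_a/k_d)(1 − D₀(k_a−k_d)/(k_d L₀))] / (k_a−k_d).
Here k_a−k_d = 0.06100 d⁻¹ and 1 − D₀(k_a−k_d)/(k_d L₀) = 1 − 2.24×0.06100/(0.416×25.6) = 0.9872, so
t_c = ln(1.147 × 0.9872) / 0.06100 = 0.1239 / 0.06100 = 2.031 d.
L(t_c) = L₀ e^(−k_d t_c) = 25.6 × 0.4295 = 11.00 mg/L, and at the critical point k_a D_c = k_d L, so D_c = (0.416/0.477) × 11.00 = 9.590 mg/L.
Minimum DO = C_s − D_c = 10.5 − 9.590 = 0.9104 mg/L.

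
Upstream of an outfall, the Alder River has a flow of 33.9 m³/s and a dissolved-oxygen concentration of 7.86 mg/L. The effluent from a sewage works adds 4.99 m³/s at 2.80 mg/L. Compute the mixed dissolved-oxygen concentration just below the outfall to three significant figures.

Flow-weighted mixing: C = (Q_r C_r + Q_w C_w)/(Q_r + Q_w)
= (33.9×7.86 + 4.99×2.80)/(33.9 + 4.99) = 280.4/38.89 = 7.211 mg/L.

7.21 mg/L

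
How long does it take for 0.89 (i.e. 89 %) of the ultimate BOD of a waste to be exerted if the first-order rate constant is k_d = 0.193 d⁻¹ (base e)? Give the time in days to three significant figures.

y/L₀ = 1 − e^(−k_d t) = 0.89 ⇒ e^(−k_d t) = 0.110
t = −ln(0.110) / 0.193 = 2.207 / 0.193 = 11.44 d.

t ≈ 11.4 d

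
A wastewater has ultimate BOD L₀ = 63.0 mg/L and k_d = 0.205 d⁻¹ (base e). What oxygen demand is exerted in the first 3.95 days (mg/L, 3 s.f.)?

y_t = L₀(1 − e^(−k_d t)) = 63.0 × (1 − e^(−0.205×3.95))
= 63.0 × (1 − 0.4450) = 63.0 × 0.5550 = 34.97 mg/L.

y ≈ 35.0 mg/L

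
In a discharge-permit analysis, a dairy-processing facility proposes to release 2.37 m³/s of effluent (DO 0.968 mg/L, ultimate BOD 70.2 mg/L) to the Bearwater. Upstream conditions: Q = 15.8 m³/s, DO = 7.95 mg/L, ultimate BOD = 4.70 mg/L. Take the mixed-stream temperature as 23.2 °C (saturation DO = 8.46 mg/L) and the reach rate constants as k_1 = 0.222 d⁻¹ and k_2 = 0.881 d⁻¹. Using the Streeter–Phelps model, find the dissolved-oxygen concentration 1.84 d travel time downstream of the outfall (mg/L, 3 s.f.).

DO ≈ 6.10 mg/L

Mixed DO = (15.8×7.95 + 2.37×0.968)/(15.8+2.37) = 127.9/18.17 = 7.039 mg/L.
Mixed L₀ = (15.8×4.70 + 2.37×70.2)/(18.17) = 240.6/18.17 = 13.24 mg/L.
Initial deficit D₀ = C_s − DO₀ = 8.46 − 7.039 = 1.421 mg/L.
D(1.84) = [0.222×13.24/(0.881−0.222)](e^(−0.222×1.84) − e^(−0.881×1.84)) + 1.421 e^(−0.881×1.84)
= 4.461 × (0.6647 − 0.1977) + 1.421 × 0.1977 = 2.364 mg/L.
DO = 8.46 − 2.364 = 6.096 mg/L.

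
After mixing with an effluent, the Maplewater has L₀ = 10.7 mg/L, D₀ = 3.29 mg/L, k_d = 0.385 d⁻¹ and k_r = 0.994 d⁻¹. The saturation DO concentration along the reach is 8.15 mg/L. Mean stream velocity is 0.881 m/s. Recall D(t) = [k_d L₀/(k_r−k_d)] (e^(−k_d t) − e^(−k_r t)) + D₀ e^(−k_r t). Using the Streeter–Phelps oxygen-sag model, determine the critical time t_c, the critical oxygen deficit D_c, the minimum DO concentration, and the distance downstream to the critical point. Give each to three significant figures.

t_c ≈ 0.463 d; D_c ≈ 3.47 mg/L; min DO ≈ 4.68 mg/L; x_c ≈ 35.3 km

With k_r/k_d = 2.582 and 1 − D₀(k_r−k_d)/(k_d L₀) = 0.5136,
t_c = ln(2.582 × 0.5136) / (0.994 − 0.385) = ln(1.326) / 0.6090 = 0.2822/0.6090 = 0.4634 d.
L(t_c) = L₀ e^(−k_d t_c) = 10.7 × 0.8366 = 8.951 mg/L, and at the critical point k_r D_c = k_d L, so D_c = (0.385/0.994) × 8.951 = 3.467 mg/L.
Minimum DO = C_s − D_c = 8.15 − 3.467 = 4.683 mg/L.
x_c = v t_c = 0.881 m/s × 0.4634 d × 86400 s/d = 35280 m ≈ 35.3 km.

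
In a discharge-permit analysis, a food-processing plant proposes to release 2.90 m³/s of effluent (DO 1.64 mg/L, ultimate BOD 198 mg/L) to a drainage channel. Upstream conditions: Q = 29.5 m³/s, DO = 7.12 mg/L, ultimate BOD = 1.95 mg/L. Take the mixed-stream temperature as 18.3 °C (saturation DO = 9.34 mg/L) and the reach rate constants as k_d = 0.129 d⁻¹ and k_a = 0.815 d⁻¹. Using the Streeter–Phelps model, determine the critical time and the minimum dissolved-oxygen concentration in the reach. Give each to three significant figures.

t_c ≈ 0.728 d; minimum DO ≈ 6.53 mg/L

Mixed DO = (29.5×7.12 + 2.90×1.64)/(29.5+2.90) = 214.8/32.40 = 6.630 mg/L.
Mixed L₀ = (29.5×1.95 + 2.90×198)/(32.40) = 631.7/32.40 = 19.50 mg/L.
Initial deficit D₀ = C_s − DO₀ = 9.34 − 6.630 = 2.710 mg/L.
t_c = (1/0.6860) ln[(0.815/0.129)(1 − 2.710×0.6860/(0.129×19.50))] = 1.458 × ln(1.647) = 0.7276 d.
D_c = (0.129/0.815) × 19.50 × e^(−0.129×0.7276) = 0.1583 × 19.50 × 0.9104 = 2.810 mg/L.
Minimum DO = 9.34 − 2.810 = 6.530 mg/L.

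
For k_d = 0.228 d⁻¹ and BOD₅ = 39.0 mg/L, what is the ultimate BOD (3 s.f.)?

L₀ ≈ 57.3 mg/L

BOD₅ = L₀(1 − e^(−5k_d)) ⇒ L₀ = BOD₅ / (1 − e^(−5×0.228))
= 39.0 / (1 − 0.3198) = 39.0 / 0.6802 = 57.34 mg/L.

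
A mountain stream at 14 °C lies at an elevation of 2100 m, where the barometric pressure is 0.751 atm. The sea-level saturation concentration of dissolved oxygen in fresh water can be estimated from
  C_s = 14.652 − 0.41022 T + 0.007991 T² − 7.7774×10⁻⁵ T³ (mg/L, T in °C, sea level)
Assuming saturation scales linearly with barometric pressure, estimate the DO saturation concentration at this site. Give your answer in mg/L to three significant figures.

C_s ≈ 7.71 mg/L

At sea level: C_s = 14.652 − 0.41022×14 + 0.007991×14² − 7.7774×10⁻⁵×14³ = 10.26 mg/L.
Pressure correction: C_s' = 10.26 × 0.751 = 7.707 mg/L.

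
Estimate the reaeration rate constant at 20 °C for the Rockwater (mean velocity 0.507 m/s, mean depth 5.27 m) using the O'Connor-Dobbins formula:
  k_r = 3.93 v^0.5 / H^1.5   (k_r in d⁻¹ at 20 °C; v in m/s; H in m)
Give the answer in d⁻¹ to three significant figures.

k_r = 3.93 × 0.507^0.5 / 5.27^1.5 = 3.93 × 0.7120 / 12.10 = 0.2313 d⁻¹.

k_r ≈ 0.231 d⁻¹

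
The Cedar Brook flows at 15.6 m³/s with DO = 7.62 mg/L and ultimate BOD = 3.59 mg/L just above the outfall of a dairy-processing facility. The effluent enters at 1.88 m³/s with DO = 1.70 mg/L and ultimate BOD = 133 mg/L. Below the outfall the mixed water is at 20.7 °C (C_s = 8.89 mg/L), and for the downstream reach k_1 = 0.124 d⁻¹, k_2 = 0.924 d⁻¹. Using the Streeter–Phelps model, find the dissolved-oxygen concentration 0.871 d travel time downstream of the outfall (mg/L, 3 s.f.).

Mixed DO = (15.6×7.62 + 1.88×1.70)/(15.6+1.88) = 122.1/17.48 = 6.983 mg/L.
Mixed L₀ = (15.6×3.59 + 1.88×133)/(17.48) = 306.0/17.48 = 17.51 mg/L.
Initial deficit D₀ = C_s − DO₀ = 8.89 − 6.983 = 1.907 mg/L.
D(0.871) = [0.124×17.51/(0.924−0.124)](e^(−0.124×0.871) − e^(−0.924×0.871)) + 1.907 e^(−0.924×0.871)
= 2.714 × (0.8976 − 0.4472) + 1.907 × 0.4472 = 2.075 mg/L.
DO = 8.89 − 2.075 = 6.815 mg/L.

DO ≈ 6.81 mg/L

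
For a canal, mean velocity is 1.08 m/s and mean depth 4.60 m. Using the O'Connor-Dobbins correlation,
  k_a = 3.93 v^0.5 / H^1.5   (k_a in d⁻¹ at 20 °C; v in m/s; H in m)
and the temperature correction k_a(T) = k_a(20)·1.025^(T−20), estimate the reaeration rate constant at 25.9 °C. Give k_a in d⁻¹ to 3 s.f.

k_a ≈ 0.479 d⁻¹

k_a(20) = 3.93 × 1.08^0.5 / 4.60^1.5 = 3.93 × 1.039 / 9.866 = 0.4140 d⁻¹.
k_a(25.9) = 0.4140 × 1.025^(25.9−20) = 0.4140 × 1.157 = 0.4789 d⁻¹.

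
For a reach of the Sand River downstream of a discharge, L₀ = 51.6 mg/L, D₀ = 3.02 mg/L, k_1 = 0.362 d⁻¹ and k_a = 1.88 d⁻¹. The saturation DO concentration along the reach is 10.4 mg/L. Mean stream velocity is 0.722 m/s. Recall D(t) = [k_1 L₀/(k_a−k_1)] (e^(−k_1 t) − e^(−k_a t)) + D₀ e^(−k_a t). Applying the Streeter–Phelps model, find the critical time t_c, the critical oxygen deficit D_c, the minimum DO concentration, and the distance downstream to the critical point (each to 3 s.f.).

t_c ≈ 0.900 d; D_c ≈ 7.17 mg/L; min DO ≈ 3.23 mg/L; x_c ≈ 56.1 km

With k_a/k_1 = 5.193 and 1 − D₀(k_a−k_1)/(k_1 L₀) = 0.7546,
t_c = ln(5.193 × 0.7546) / (1.88 − 0.362) = ln(3.919) / 1.518 = 1.366/1.518 = 0.8997 d.
D_c = (k_1/k_a) L₀ e^(−k_1 t_c) = (0.362/1.88) × 51.6 × e^(−0.362×0.8997) = 0.1926 × 51.6 × 0.7220 = 7.174 mg/L.
Minimum DO = C_s − D_c = 10.4 − 7.174 = 3.226 mg/L.
x_c = v t_c = 0.722 m/s × 0.8997 d × 86400 s/d = 56130 m ≈ 56.1 km.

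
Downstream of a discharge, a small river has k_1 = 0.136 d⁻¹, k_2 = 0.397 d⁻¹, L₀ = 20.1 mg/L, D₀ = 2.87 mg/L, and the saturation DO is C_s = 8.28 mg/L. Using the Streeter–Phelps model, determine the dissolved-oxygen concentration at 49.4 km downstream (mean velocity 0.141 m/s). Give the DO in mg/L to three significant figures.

Travel time t = x/v = 49.4 km / (0.141 m/s) = 49400 m / 0.141 m/s = 350400 s = 4.055 d.
k_1 L₀/(k_2−k_1) = 0.136×20.1/(0.397−0.136) = 2.734/0.2610 = 10.47 mg/L.
e^(−k_1 t) = e^(−0.136×4.055) = 0.5761; e^(−k_2 t) = e^(−0.397×4.055) = 0.1999.
D = 10.47 × (0.5761 − 0.1999) + 2.87 × 0.1999 = 3.940 + 0.5738 = 4.514 mg/L.
DO = C_s − D = 8.28 − 4.514 = 3.766 mg/L.

DO ≈ 3.77 mg/L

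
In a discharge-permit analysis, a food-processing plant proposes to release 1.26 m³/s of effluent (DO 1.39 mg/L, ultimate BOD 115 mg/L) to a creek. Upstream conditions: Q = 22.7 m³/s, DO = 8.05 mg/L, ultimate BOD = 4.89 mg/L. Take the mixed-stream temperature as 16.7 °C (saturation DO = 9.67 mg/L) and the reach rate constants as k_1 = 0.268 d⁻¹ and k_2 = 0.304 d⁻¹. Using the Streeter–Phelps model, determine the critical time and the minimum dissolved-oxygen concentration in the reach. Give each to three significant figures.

Mixed DO = (22.7×8.05 + 1.26×1.39)/(22.7+1.26) = 184.5/23.96 = 7.700 mg/L.
Mixed L₀ = (22.7×4.89 + 1.26×115)/(23.96) = 255.9/23.96 = 10.68 mg/L.
Initial deficit D₀ = C_s − DO₀ = 9.67 − 7.700 = 1.970 mg/L.
t_c = (1/0.03600) ln[(0.304/0.268)(1 − 1.970×0.03600/(0.268×10.68))] = 27.78 × ln(1.106) = 2.804 d.
D_c = (0.268/0.304) × 10.68 × e^(−0.268×2.804) = 0.8816 × 10.68 × 0.4717 = 4.441 mg/L.
Minimum DO = 9.67 − 4.441 = 5.229 mg/L.

t_c ≈ 2.80 d; minimum DO ≈ 5.23 mg/L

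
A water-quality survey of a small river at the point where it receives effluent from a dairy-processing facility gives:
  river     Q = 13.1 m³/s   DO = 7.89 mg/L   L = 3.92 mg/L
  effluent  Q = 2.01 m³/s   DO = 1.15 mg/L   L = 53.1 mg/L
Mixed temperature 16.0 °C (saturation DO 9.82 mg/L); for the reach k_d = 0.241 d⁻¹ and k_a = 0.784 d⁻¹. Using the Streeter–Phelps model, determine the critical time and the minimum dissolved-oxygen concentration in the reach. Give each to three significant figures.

Mixed DO = (13.1×7.89 + 2.01×1.15)/(13.1+2.01) = 105.7/15.11 = 6.993 mg/L.
Mixed L₀ = (13.1×3.92 + 2.01×53.1)/(15.11) = 158.1/15.11 = 10.46 mg/L.
Initial deficit D₀ = C_s − DO₀ = 9.82 − 6.993 = 2.827 mg/L.
t_c = (1/0.5430) ln[(0.784/0.241)(1 − 2.827×0.5430/(0.241×10.46))] = 1.842 × ln(1.273) = 0.4443 d.
D_c = (0.241/0.784) × 10.46 × e^(−0.241×0.4443) = 0.3074 × 10.46 × 0.8985 = 2.889 mg/L.
Minimum DO = 9.82 − 2.889 = 6.931 mg/L.

t_c ≈ 0.444 d; minimum DO ≈ 6.93 mg/L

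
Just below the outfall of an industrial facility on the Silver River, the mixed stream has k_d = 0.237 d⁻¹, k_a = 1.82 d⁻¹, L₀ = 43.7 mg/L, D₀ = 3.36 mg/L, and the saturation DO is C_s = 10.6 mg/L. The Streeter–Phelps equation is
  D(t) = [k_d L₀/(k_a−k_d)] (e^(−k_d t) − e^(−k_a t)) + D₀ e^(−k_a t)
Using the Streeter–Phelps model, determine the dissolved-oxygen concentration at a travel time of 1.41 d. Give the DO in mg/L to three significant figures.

k_d L₀/(k_a−k_d) = 0.237×43.7/(1.82−0.237) = 10.36/1.583 = 6.543 mg/L.
e^(−k_d t) = e^(−0.237×1.410) = 0.7159; e^(−k_a t) = e^(−1.82×1.410) = 0.07683.
D = 6.543 × (0.7159 − 0.07683) + 3.36 × 0.07683 = 4.181 + 0.2581 = 4.440 mg/L.
DO = C_s − D = 10.6 − 4.440 = 6.160 mg/L.

DO ≈ 6.16 mg/L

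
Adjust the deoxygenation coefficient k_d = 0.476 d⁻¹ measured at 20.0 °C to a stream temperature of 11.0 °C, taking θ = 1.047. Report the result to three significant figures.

k_d ≈ 0.315 d⁻¹

k_d(T₂) = k_d(T₁) · θ^(T₂−T₁) = 0.476 × 1.047^(11.0−20.0)
= 0.476 × 1.047^-9.00 = 0.476 × 0.6614 = 0.3148 d⁻¹.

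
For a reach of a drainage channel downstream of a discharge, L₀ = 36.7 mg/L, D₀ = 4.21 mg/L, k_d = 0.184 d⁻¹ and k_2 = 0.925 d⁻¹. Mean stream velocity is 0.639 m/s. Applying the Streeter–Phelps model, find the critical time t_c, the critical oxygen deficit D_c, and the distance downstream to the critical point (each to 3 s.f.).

t_c ≈ 1.34 d; D_c ≈ 5.70 mg/L; x_c ≈ 74.1 km

t_c = [1/(k_2−k_d)] ln[(k_2/k_d)(1 − D₀(k_2−k_d)/(k_d L₀))]
= [1/(0.925−0.184)] ln[(0.925/0.184)(1 − 4.21×0.7410/(0.184×36.7))]
= (1/0.7410) ln[5.027 × 0.5380] = 1.350 × ln(2.705) = 1.350 × 0.9950 = 1.343 d.
D_c = (k_d/k_2) L₀ e^(−k_d t_c) = (0.184/0.925) × 36.7 × e^(−0.184×1.343) = 0.1989 × 36.7 × 0.7811 = 5.702 mg/L.
x_c = v t_c = 0.639 m/s × 1.343 d × 86400 s/d = 74140 m ≈ 74.1 km.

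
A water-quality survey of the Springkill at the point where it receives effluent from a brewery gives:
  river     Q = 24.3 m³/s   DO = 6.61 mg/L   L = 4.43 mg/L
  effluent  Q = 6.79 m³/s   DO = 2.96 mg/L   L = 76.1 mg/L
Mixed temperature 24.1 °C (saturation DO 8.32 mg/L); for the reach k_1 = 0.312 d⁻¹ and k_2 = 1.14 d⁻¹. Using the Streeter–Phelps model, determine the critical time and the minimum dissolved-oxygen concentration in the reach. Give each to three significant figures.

t_c ≈ 1.08 d; minimum DO ≈ 4.39 mg/L

Mixed DO = (24.3×6.61 + 6.79×2.96)/(24.3+6.79) = 180.7/31.09 = 5.813 mg/L.
Mixed L₀ = (24.3×4.43 + 6.79×76.1)/(31.09) = 624.4/31.09 = 20.08 mg/L.
Initial deficit D₀ = C_s − DO₀ = 8.32 − 5.813 = 2.507 mg/L.
t_c = (1/0.8280) ln[(1.14/0.312)(1 − 2.507×0.8280/(0.312×20.08))] = 1.208 × ln(2.443) = 1.079 d.
D_c = (0.312/1.14) × 20.08 × e^(−0.312×1.079) = 0.2737 × 20.08 × 0.7142 = 3.925 mg/L.
Minimum DO = 8.32 − 3.925 = 4.395 mg/L.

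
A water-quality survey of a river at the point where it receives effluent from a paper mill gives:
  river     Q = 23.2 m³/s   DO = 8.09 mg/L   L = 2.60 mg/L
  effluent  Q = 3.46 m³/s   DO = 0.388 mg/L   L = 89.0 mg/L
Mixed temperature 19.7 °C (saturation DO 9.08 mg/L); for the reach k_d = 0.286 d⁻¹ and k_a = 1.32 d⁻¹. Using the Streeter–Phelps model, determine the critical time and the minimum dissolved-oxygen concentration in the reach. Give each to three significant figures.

t_c ≈ 0.768 d; minimum DO ≈ 6.68 mg/L

Mixed DO = (23.2×8.09 + 3.46×0.388)/(23.2+3.46) = 189.0/26.66 = 7.090 mg/L.
Mixed L₀ = (23.2×2.60 + 3.46×89.0)/(26.66) = 368.3/26.66 = 13.81 mg/L.
Initial deficit D₀ = C_s − DO₀ = 9.08 − 7.090 = 1.990 mg/L.
t_c = (1/1.034) ln[(1.32/0.286)(1 − 1.990×1.034/(0.286×13.81))] = 0.9671 × ln(2.212) = 0.7678 d.
D_c = (0.286/1.32) × 13.81 × e^(−0.286×0.7678) = 0.2167 × 13.81 × 0.8029 = 2.403 mg/L.
Minimum DO = 9.08 − 2.403 = 6.677 mg/L.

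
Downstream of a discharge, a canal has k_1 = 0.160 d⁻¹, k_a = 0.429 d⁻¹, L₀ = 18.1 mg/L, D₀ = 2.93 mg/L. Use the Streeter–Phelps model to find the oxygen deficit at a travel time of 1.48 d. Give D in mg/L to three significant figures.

D ≈ 4.34 mg/L

k_1 L₀/(k_a−k_1) = 0.160×18.1/(0.429−0.160) = 2.896/0.2690 = 10.77 mg/L.
e^(−k_1 t) = e^(−0.160×1.480) = 0.7891; e^(−k_a t) = e^(−0.429×1.480) = 0.5300.
D = 10.77 × (0.7891 − 0.5300) + 2.93 × 0.5300 = 2.790 + 1.553 = 4.343 mg/L.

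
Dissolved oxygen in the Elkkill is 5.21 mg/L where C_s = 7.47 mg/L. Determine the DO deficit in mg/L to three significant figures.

D ≈ 2.26 mg/L

D = C_s − C = 7.47 − 5.21 = 2.26 mg/L.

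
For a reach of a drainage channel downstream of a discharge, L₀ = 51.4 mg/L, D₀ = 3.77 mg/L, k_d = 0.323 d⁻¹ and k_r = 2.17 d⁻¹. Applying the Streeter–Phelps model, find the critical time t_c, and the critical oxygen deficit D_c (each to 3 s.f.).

t_c ≈ 0.737 d; D_c ≈ 6.03 mg/L

With k_r/k_d = 6.718 and 1 − D₀(k_r−k_d)/(k_d L₀) = 0.5806,
t_c = ln(6.718 × 0.5806) / (2.17 − 0.323) = ln(3.901) / 1.847 = 1.361/1.847 = 0.7369 d.
L(t_c) = L₀ e^(−k_d t_c) = 51.4 × 0.7882 = 40.51 mg/L, and at the critical point k_r D_c = k_d L, so D_c = (0.323/2.17) × 40.51 = 6.030 mg/L.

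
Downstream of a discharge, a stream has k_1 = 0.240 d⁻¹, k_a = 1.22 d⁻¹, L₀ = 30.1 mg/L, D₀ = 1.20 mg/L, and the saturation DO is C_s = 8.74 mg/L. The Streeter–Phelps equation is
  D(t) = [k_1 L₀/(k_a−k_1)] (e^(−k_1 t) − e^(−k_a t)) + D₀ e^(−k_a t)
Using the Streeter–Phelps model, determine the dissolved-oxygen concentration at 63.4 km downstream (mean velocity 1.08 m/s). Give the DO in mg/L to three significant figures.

Travel time t = x/v = 63.4 km / (1.08 m/s) = 63400 m / 1.08 m/s = 58700 s = 0.6794 d.
k_1 L₀/(k_a−k_1) = 0.240×30.1/(1.22−0.240) = 7.224/0.9800 = 7.371 mg/L.
e^(−k_1 t) = e^(−0.240×0.6794) = 0.8495; e^(−k_a t) = e^(−1.22×0.6794) = 0.4365.
D = 7.371 × (0.8495 − 0.4365) + 1.20 × 0.4365 = 3.045 + 0.5238 = 3.568 mg/L.
DO = C_s − D = 8.74 − 3.568 = 5.172 mg/L.

DO ≈ 5.17 mg/L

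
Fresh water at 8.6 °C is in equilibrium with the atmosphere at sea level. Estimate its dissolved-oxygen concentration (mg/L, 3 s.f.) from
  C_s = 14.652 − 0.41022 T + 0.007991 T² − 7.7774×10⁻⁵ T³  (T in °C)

C_s = 14.652 − 0.41022×8.6 + 0.007991×8.6² − 7.7774×10⁻⁵×8.6³ = 11.67 mg/L.

C_s ≈ 11.7 mg/L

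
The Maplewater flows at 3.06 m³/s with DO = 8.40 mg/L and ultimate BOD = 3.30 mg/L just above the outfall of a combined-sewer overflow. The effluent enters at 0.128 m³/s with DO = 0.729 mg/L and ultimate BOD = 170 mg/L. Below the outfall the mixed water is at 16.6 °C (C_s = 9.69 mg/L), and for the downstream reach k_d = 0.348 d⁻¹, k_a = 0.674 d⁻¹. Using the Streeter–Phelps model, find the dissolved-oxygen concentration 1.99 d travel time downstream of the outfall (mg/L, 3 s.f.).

Mixed DO = (3.06×8.40 + 0.128×0.729)/(3.06+0.128) = 25.80/3.188 = 8.092 mg/L.
Mixed L₀ = (3.06×3.30 + 0.128×170)/(3.188) = 31.86/3.188 = 9.993 mg/L.
Initial deficit D₀ = C_s − DO₀ = 9.69 − 8.092 = 1.598 mg/L.
D(1.99) = [0.348×9.993/(0.674−0.348)](e^(−0.348×1.99) − e^(−0.674×1.99)) + 1.598 e^(−0.674×1.99)
= 10.67 × (0.5003 − 0.2615) + 1.598 × 0.2615 = 2.965 mg/L.
DO = 9.69 − 2.965 = 6.725 mg/L.

DO ≈ 6.72 mg/L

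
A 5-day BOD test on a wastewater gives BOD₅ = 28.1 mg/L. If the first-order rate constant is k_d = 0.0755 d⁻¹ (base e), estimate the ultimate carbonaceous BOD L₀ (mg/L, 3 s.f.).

BOD₅ = L₀(1 − e^(−5k_d)) ⇒ L₀ = BOD₅ / (1 − e^(−5×0.0755))
= 28.1 / (1 − 0.6856) = 28.1 / 0.3144 = 89.37 mg/L.

L₀ ≈ 89.4 mg/L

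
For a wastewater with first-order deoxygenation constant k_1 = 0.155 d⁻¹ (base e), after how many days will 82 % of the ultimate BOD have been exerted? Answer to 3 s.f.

t ≈ 11.1 d

y/L₀ = 1 − e^(−k_1 t) = 0.82 ⇒ e^(−k_1 t) = 0.180
t = −ln(0.180) / 0.155 = 1.715 / 0.155 = 11.06 d.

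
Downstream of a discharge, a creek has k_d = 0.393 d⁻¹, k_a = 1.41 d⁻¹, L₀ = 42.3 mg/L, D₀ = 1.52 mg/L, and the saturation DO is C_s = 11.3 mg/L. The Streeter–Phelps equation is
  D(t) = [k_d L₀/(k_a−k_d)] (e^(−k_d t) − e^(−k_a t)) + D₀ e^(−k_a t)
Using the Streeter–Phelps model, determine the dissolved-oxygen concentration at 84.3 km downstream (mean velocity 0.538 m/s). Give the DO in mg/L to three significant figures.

Travel time t = x/v = 84.3 km / (0.538 m/s) = 84300 m / 0.538 m/s = 156700 s = 1.814 d.
k_d L₀/(k_a−k_d) = 0.393×42.3/(1.41−0.393) = 16.62/1.017 = 16.35 mg/L.
e^(−k_d t) = e^(−0.393×1.814) = 0.4903; e^(−k_a t) = e^(−1.41×1.814) = 0.07753.
D = 16.35 × (0.4903 − 0.07753) + 1.52 × 0.07753 = 6.747 + 0.1178 = 6.865 mg/L.
DO = C_s − D = 11.3 − 6.865 = 4.435 mg/L.

DO ≈ 4.43 mg/L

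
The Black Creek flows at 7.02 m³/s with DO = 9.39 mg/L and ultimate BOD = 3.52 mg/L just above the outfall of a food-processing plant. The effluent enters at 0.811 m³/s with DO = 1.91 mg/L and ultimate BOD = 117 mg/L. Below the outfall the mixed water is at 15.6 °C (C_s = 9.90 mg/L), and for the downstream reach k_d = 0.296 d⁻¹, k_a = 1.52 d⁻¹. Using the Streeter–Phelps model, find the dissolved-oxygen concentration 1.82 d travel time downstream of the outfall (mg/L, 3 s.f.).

DO ≈ 7.90 mg/L

Mixed DO = (7.02×9.39 + 0.811×1.91)/(7.02+0.811) = 67.47/7.831 = 8.615 mg/L.
Mixed L₀ = (7.02×3.52 + 0.811×117)/(7.831) = 119.6/7.831 = 15.27 mg/L.
Initial deficit D₀ = C_s − DO₀ = 9.90 − 8.615 = 1.285 mg/L.
D(1.82) = [0.296×15.27/(1.52−0.296)](e^(−0.296×1.82) − e^(−1.52×1.82)) + 1.285 e^(−1.52×1.82)
= 3.693 × (0.5835 − 0.06289) + 1.285 × 0.06289 = 2.004 mg/L.
DO = 9.90 − 2.004 = 7.896 mg/L.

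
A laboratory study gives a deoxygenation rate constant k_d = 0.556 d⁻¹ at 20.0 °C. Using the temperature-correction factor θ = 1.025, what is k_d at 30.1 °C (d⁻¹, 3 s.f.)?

k_d ≈ 0.713 d⁻¹

k_d(T₂) = k_d(T₁) · θ^(T₂−T₁) = 0.556 × 1.025^(30.1−20.0)
= 0.556 × 1.025^10.1 = 0.556 × 1.283 = 0.7135 d⁻¹.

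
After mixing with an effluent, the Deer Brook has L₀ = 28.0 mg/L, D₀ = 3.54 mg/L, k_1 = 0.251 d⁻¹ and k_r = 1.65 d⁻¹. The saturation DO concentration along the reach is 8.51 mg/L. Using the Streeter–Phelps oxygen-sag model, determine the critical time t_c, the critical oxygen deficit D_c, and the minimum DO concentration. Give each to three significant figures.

t_c ≈ 0.474 d; D_c ≈ 3.78 mg/L; min DO ≈ 4.73 mg/L

At the critical point dD/dt = 0, so k_1 L₀ e^(−k_1 t) = k_r D. Substituting D(t) from the Streeter–Phelps equation and solving for t gives
t_c = ln[(k_r/k_1)(1 − D₀(k_r−k_1)/(k_1 L₀))] / (k_r−k_1).
Here k_r−k_1 = 1.399 d⁻¹ and 1 − D₀(k_r−k_1)/(k_1 L₀) = 1 − 3.54×1.399/(0.251×28.0) = 0.2953, so
t_c = ln(6.574 × 0.2953) / 1.399 = 0.6634 / 1.399 = 0.4742 d.
D_c = (k_1/k_r) L₀ e^(−k_1 t_c) = (0.251/1.65) × 28.0 × e^(−0.251×0.4742) = 0.1521 × 28.0 × 0.8878 = 3.781 mg/L.
Minimum DO = C_s − D_c = 8.51 − 3.781 = 4.729 mg/L.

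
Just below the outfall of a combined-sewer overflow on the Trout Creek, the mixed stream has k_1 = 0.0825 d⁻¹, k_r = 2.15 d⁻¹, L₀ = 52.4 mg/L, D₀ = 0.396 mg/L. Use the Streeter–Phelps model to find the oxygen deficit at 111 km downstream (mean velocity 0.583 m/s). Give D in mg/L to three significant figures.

Travel time t = x/v = 111 km / (0.583 m/s) = 111000 m / 0.583 m/s = 190400 s = 2.204 d.
k_1 L₀/(k_r−k_1) = 0.0825×52.4/(2.15−0.0825) = 4.323/2.067 = 2.091 mg/L.
e^(−k_1 t) = e^(−0.0825×2.204) = 0.8338; e^(−k_r t) = e^(−2.15×2.204) = 0.008758.
D = 2.091 × (0.8338 − 0.008758) + 0.396 × 0.008758 = 1.725 + 0.003468 = 1.729 mg/L.

D ≈ 1.73 mg/L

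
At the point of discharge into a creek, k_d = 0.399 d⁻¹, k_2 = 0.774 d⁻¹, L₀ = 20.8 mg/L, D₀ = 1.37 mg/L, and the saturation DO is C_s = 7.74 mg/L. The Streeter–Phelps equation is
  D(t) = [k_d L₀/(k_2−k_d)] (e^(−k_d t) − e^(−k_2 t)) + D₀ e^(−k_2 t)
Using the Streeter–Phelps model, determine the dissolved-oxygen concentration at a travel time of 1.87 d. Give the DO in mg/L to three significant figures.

k_d L₀/(k_2−k_d) = 0.399×20.8/(0.774−0.399) = 8.299/0.3750 = 22.13 mg/L.
e^(−k_d t) = e^(−0.399×1.870) = 0.4742; e^(−k_2 t) = e^(−0.774×1.870) = 0.2352.
D = 22.13 × (0.4742 − 0.2352) + 1.37 × 0.2352 = 5.290 + 0.3222 = 5.612 mg/L.
DO = C_s − D = 7.74 − 5.612 = 2.128 mg/L.

DO ≈ 2.13 mg/L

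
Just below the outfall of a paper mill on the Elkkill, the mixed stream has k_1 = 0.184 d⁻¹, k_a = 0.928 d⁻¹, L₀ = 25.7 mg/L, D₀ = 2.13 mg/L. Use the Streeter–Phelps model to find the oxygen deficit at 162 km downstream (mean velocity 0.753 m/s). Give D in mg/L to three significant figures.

Travel time t = x/v = 162 km / (0.753 m/s) = 162000 m / 0.753 m/s = 215100 s = 2.490 d.
k_1 L₀/(k_a−k_1) = 0.184×25.7/(0.928−0.184) = 4.729/0.7440 = 6.356 mg/L.
e^(−k_1 t) = e^(−0.184×2.490) = 0.6324; e^(−k_a t) = e^(−0.928×2.490) = 0.09919.
D = 6.356 × (0.6324 − 0.09919) + 2.13 × 0.09919 = 3.389 + 0.2113 = 3.601 mg/L.

D ≈ 3.60 mg/L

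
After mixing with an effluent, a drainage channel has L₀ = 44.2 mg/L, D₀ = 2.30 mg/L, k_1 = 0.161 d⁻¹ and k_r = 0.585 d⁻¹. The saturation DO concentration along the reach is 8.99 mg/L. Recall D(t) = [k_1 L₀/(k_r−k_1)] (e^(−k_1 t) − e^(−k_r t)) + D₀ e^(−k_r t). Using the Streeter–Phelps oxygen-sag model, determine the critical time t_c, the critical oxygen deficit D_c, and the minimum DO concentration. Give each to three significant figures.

At the critical point dD/dt = 0, so k_1 L₀ e^(−k_1 t) = k_r D. Substituting D(t) from the Streeter–Phelps equation and solving for t gives
t_c = ln[(k_r/k_1)(1 − D₀(k_r−k_1)/(k_1 L₀))] / (k_r−k_1).
Here k_r−k_1 = 0.4240 d⁻¹ and 1 − D₀(k_r−k_1)/(k_1 L₀) = 1 − 2.30×0.4240/(0.161×44.2) = 0.8630, so
t_c = ln(3.634 × 0.8630) / 0.4240 = 1.143 / 0.4240 = 2.695 d.
L(t_c) = L₀ e^(−k_1 t_c) = 44.2 × 0.6479 = 28.64 mg/L, and at the critical point k_r D_c = k_1 L, so D_c = (0.161/0.585) × 28.64 = 7.882 mg/L.
Minimum DO = C_s − D_c = 8.99 − 7.882 = 1.108 mg/L.

t_c ≈ 2.70 d; D_c ≈ 7.88 mg/L; min DO ≈ 1.11 mg/L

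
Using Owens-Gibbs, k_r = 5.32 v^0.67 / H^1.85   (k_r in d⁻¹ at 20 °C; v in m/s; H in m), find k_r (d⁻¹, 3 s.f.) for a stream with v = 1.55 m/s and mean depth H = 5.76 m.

k_r ≈ 0.280 d⁻¹

k_r = 5.32 × 1.55^0.67 / 5.76^1.85 = 5.32 × 1.341 / 25.51 = 0.2797 d⁻¹.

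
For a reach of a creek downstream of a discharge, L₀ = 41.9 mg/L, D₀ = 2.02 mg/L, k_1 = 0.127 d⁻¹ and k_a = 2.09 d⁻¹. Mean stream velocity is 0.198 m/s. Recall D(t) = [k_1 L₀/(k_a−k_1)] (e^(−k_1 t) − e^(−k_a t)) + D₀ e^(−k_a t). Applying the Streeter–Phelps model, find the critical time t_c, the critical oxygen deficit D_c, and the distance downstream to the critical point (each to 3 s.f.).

t_c ≈ 0.730 d; D_c ≈ 2.32 mg/L; x_c ≈ 12.5 km

At the critical point dD/dt = 0, so k_1 L₀ e^(−k_1 t) = k_a D. Substituting D(t) from the Streeter–Phelps equation and solving for t gives
t_c = ln[(k_a/k_1)(1 − D₀(k_a−k_1)/(k_1 L₀))] / (k_a−k_1).
Here k_a−k_1 = 1.963 d⁻¹ and 1 − D₀(k_a−k_1)/(k_1 L₀) = 1 − 2.02×1.963/(0.127×41.9) = 0.2548, so
t_c = ln(16.46 × 0.2548) / 1.963 = 1.434 / 1.963 = 0.7303 d.
L(t_c) = L₀ e^(−k_1 t_c) = 41.9 × 0.9114 = 38.19 mg/L, and at the critical point k_a D_c = k_1 L, so D_c = (0.127/2.09) × 38.19 = 2.321 mg/L.
x_c = v t_c = 0.198 m/s × 0.7303 d × 86400 s/d = 12490 m ≈ 12.5 km.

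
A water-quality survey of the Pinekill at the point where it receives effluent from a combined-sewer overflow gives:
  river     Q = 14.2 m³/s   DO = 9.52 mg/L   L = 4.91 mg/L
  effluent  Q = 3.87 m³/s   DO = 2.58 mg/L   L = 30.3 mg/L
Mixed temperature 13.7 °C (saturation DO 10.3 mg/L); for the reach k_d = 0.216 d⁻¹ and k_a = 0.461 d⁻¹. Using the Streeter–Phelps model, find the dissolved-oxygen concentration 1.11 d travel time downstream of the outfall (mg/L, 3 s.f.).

DO ≈ 7.23 mg/L

Mixed DO = (14.2×9.52 + 3.87×2.58)/(14.2+3.87) = 145.2/18.07 = 8.034 mg/L.
Mixed L₀ = (14.2×4.91 + 3.87×30.3)/(18.07) = 187.0/18.07 = 10.35 mg/L.
Initial deficit D₀ = C_s − DO₀ = 10.3 − 8.034 = 2.266 mg/L.
D(1.11) = [0.216×10.35/(0.461−0.216)](e^(−0.216×1.11) − e^(−0.461×1.11)) + 2.266 e^(−0.461×1.11)
= 9.123 × (0.7868 − 0.5995) + 2.266 × 0.5995 = 3.068 mg/L.
DO = 10.3 − 3.068 = 7.232 mg/L.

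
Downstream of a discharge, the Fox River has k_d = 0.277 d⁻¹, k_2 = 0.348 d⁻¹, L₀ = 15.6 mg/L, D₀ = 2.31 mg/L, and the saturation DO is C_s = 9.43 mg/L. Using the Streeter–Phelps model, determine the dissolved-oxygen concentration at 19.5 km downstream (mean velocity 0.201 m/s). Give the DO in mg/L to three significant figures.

Travel time t = x/v = 19.5 km / (0.201 m/s) = 19500 m / 0.201 m/s = 97010 s = 1.123 d.
k_d L₀/(k_2−k_d) = 0.277×15.6/(0.348−0.277) = 4.321/0.07100 = 60.86 mg/L.
e^(−k_d t) = e^(−0.277×1.123) = 0.7327; e^(−k_2 t) = e^(−0.348×1.123) = 0.6765.
D = 60.86 × (0.7327 − 0.6765) + 2.31 × 0.6765 = 3.417 + 1.563 = 4.980 mg/L.
DO = C_s − D = 9.43 − 4.980 = 4.450 mg/L.

DO ≈ 4.45 mg/L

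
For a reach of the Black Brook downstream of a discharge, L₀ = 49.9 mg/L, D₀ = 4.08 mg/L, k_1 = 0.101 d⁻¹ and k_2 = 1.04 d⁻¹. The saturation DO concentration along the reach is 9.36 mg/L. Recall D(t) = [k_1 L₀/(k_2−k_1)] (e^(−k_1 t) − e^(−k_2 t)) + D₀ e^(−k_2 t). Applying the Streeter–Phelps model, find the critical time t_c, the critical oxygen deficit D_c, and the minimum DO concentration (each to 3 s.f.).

t_c ≈ 0.963 d; D_c ≈ 4.40 mg/L; min DO ≈ 4.96 mg/L

t_c = [1/(k_2−k_1)] ln[(k_2/k_1)(1 − D₀(k_2−k_1)/(k_1 L₀))]
= [1/(1.04−0.101)] ln[(1.04/0.101)(1 − 4.08×0.9390/(0.101×49.9))]
= (1/0.9390) ln[10.30 × 0.2398] = 1.065 × ln(2.470) = 1.065 × 0.9041 = 0.9628 d.
D_c = (k_1/k_2) L₀ e^(−k_1 t_c) = (0.101/1.04) × 49.9 × e^(−0.101×0.9628) = 0.09712 × 49.9 × 0.9073 = 4.397 mg/L.
Minimum DO = C_s − D_c = 9.36 − 4.397 = 4.963 mg/L.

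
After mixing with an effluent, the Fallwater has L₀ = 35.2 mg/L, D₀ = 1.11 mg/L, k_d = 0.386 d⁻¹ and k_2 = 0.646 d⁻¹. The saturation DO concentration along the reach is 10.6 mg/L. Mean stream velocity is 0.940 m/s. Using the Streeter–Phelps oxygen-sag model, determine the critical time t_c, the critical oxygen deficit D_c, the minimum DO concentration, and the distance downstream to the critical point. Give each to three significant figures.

t_c ≈ 1.90 d; D_c ≈ 10.1 mg/L; min DO ≈ 0.491 mg/L; x_c ≈ 154 km

t_c = [1/(k_2−k_d)] ln[(k_2/k_d)(1 − D₀(k_2−k_d)/(k_d L₀))]
= [1/(0.646−0.386)] ln[(0.646/0.386)(1 − 1.11×0.2600/(0.386×35.2))]
= (1/0.2600) ln[1.674 × 0.9788] = 3.846 × ln(1.638) = 3.846 × 0.4935 = 1.898 d.
D_c = (k_d/k_2) L₀ e^(−k_d t_c) = (0.386/0.646) × 35.2 × e^(−0.386×1.898) = 0.5975 × 35.2 × 0.4806 = 10.11 mg/L.
Minimum DO = C_s − D_c = 10.6 − 10.11 = 0.4909 mg/L.
x_c = v t_c = 0.940 m/s × 1.898 d × 86400 s/d = 154200 m ≈ 154 km.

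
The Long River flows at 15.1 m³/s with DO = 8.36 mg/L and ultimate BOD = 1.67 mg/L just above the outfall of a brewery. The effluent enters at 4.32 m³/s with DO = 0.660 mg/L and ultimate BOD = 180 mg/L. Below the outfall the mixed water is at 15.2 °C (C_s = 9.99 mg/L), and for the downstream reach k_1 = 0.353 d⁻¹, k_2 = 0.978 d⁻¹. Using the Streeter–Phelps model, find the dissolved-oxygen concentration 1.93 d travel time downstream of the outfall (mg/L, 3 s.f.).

DO ≈ 1.21 mg/L

Mixed DO = (15.1×8.36 + 4.32×0.660)/(15.1+4.32) = 129.1/19.42 = 6.647 mg/L.
Mixed L₀ = (15.1×1.67 + 4.32×180)/(19.42) = 802.8/19.42 = 41.34 mg/L.
Initial deficit D₀ = C_s − DO₀ = 9.99 − 6.647 = 3.343 mg/L.
D(1.93) = [0.353×41.34/(0.978−0.353)](e^(−0.353×1.93) − e^(−0.978×1.93)) + 3.343 e^(−0.978×1.93)
= 23.35 × (0.5060 − 0.1514) + 3.343 × 0.1514 = 8.784 mg/L.
DO = 9.99 − 8.784 = 1.206 mg/L.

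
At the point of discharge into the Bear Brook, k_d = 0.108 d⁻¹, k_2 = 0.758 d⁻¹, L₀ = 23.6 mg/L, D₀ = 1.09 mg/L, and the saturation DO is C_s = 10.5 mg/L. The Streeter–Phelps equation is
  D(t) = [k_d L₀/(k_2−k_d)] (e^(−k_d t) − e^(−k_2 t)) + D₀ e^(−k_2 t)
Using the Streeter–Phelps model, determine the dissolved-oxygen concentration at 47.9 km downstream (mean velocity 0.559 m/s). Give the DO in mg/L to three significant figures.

Travel time t = x/v = 47.9 km / (0.559 m/s) = 47900 m / 0.559 m/s = 85690 s = 0.9918 d.
k_d L₀/(k_2−k_d) = 0.108×23.6/(0.758−0.108) = 2.549/0.6500 = 3.921 mg/L.
e^(−k_d t) = e^(−0.108×0.9918) = 0.8984; e^(−k_2 t) = e^(−0.758×0.9918) = 0.4715.
D = 3.921 × (0.8984 − 0.4715) + 1.09 × 0.4715 = 1.674 + 0.5140 = 2.188 mg/L.
DO = C_s − D = 10.5 − 2.188 = 8.312 mg/L.

DO ≈ 8.31 mg/L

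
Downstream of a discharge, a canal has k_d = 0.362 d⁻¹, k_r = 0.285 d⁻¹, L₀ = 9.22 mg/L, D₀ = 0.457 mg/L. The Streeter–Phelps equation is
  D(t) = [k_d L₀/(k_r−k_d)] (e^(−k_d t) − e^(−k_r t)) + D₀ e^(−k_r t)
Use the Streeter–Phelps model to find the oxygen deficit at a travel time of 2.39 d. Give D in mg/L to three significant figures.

D ≈ 3.92 mg/L

k_d L₀/(k_r−k_d) = 0.362×9.22/(0.285−0.362) = 3.338/-0.07700 = -43.35 mg/L.
e^(−k_d t) = e^(−0.362×2.390) = 0.4210; e^(−k_r t) = e^(−0.285×2.390) = 0.5060.
D = -43.35 × (0.4210 − 0.5060) + 0.457 × 0.5060 = 3.687 + 0.2313 = 3.918 mg/L.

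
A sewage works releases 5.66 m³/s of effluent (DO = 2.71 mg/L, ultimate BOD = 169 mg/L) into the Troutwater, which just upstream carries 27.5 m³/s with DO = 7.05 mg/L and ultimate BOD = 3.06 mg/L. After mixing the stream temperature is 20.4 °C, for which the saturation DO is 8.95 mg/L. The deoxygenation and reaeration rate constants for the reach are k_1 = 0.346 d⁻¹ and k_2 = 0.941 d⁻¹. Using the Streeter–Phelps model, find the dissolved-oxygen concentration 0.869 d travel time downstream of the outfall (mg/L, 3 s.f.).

DO ≈ 2.33 mg/L

Mixed DO = (27.5×7.05 + 5.66×2.71)/(27.5+5.66) = 209.2/33.16 = 6.309 mg/L.
Mixed L₀ = (27.5×3.06 + 5.66×169)/(33.16) = 1041/33.16 = 31.38 mg/L.
Initial deficit D₀ = C_s − DO₀ = 8.95 − 6.309 = 2.641 mg/L.
D(0.869) = [0.346×31.38/(0.941−0.346)](e^(−0.346×0.869) − e^(−0.941×0.869)) + 2.641 e^(−0.941×0.869)
= 18.25 × (0.7403 − 0.4414) + 2.641 × 0.4414 = 6.620 mg/L.
DO = 8.95 − 6.620 = 2.330 mg/L.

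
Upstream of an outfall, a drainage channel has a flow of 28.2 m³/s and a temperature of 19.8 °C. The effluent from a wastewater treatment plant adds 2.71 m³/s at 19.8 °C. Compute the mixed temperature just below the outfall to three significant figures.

19.8 °C

Flow-weighted mixing: C = (Q_r C_r + Q_w C_w)/(Q_r + Q_w)
= (28.2×19.8 + 2.71×19.8)/(28.2 + 2.71) = 612.0/30.91 = 19.80 °C.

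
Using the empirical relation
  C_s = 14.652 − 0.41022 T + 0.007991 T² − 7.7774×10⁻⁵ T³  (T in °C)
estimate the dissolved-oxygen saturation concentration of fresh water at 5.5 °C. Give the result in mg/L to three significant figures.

C_s = 14.652 − 0.41022×5.5 + 0.007991×5.5² − 7.7774×10⁻⁵×5.5³ = 12.62 mg/L.

C_s ≈ 12.6 mg/L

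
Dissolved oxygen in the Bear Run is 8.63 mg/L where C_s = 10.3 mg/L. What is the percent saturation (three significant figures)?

83.8 % saturation

% saturation = C/C_s × 100 = 8.63/10.3 × 100 = 83.8 %.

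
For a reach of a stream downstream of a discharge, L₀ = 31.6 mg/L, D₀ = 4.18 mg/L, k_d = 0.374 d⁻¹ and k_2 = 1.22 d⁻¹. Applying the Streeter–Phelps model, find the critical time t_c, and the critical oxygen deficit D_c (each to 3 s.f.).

t_c ≈ 0.977 d; D_c ≈ 6.72 mg/L

With k_2/k_d = 3.262 and 1 − D₀(k_2−k_d)/(k_d L₀) = 0.7008,
t_c = ln(3.262 × 0.7008) / (1.22 − 0.374) = ln(2.286) / 0.8460 = 0.8268/0.8460 = 0.9773 d.
D_c = (k_d/k_2) L₀ e^(−k_d t_c) = (0.374/1.22) × 31.6 × e^(−0.374×0.9773) = 0.3066 × 31.6 × 0.6938 = 6.721 mg/L.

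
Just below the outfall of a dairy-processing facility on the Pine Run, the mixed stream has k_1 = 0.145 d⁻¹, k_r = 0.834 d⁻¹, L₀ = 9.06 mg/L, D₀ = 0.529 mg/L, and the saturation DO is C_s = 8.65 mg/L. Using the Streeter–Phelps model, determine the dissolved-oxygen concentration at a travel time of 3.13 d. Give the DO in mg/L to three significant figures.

k_1 L₀/(k_r−k_1) = 0.145×9.06/(0.834−0.145) = 1.314/0.6890 = 1.907 mg/L.
e^(−k_1 t) = e^(−0.145×3.130) = 0.6352; e^(−k_r t) = e^(−0.834×3.130) = 0.07350.
D = 1.907 × (0.6352 − 0.07350) + 0.529 × 0.07350 = 1.071 + 0.03888 = 1.110 mg/L.
DO = C_s − D = 8.65 − 1.110 = 7.540 mg/L.

DO ≈ 7.54 mg/L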